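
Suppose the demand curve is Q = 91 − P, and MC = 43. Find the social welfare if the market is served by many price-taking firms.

TS = 1152

Inverting demand: P = 91 − Q.
Under competition P = MC = 43, so Q = (91 − 43)/1 = 48.
CS = ½·(91 − 43)·48 = 1152; PS = (43 − 43)·48 = 0; TS = 1152.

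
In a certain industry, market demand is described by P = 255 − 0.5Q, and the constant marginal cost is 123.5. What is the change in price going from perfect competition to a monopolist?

P rises by 65.75

Competitive firms price at marginal cost: P = 123.5, giving Q = 263.
Monopoly sets MR = MC: 255 − Q = 123.5 ⇒ Q = 131.5, P = 255 − 0.5·131.5 = 189.25.
Change in price: 189.25 − 123.5 = 65.75.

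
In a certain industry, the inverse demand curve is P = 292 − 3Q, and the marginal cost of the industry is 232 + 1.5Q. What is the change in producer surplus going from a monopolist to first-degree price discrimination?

Producer surplus rises by 160

Monopoly sets MR = MC: 292 − 6Q = 232 + 1.5Q ⇒ Q = 8, P = 292 − 3·8 = 268.
PS = P·Q − VC(Q) = 268·8 − (232·8 + ½·1.5·8²) = 240.
With perfect price discrimination, output is the efficient level Q = 40/3 (where demand meets MC), but every buyer pays their willingness to pay: CS = 0 and PS = total surplus.
PS = ½·(292 − 232)·40/3 = 400.
Change in producer surplus: 400 − 240 = 160.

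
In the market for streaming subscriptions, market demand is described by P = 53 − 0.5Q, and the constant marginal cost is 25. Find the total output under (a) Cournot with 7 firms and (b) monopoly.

Cournot: Q = 49; Monopoly: Q = 28

In a 7-firm Cournot equilibrium, symmetry and the first-order condition give q = (53 − 25)/(4) = 7. So Q = 49 and P = 28.5.
A monopolist chooses Q where MR = MC. MR = 53 − Q; setting this equal to 25 gives Q = 28 and P = 39.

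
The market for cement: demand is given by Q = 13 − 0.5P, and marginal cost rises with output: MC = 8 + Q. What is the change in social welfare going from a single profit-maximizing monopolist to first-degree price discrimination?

TS rises by 8.64

Inverting demand: P = 26 − 2Q.
The monopolist equates marginal revenue to marginal cost: 26 − 4Q = 8 + Q, so Q = 3.6. From demand, P = 18.8.
CS = ½·(26 − 18.8)·3.6 = 12.96; PS = (18.8·3.6 − 8·3.6 − ½·1·3.6²) = 32.4; TS = 45.36.
With perfect price discrimination, output is the efficient level Q = 6 (where demand meets MC), but every buyer pays their willingness to pay: CS = 0 and PS = total surplus.
TS = 54 (equal to competitive TS).
Change in social welfare: 54 − 45.36 = 8.64.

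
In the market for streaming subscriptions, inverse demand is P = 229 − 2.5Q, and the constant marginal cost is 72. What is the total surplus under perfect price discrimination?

A perfectly discriminating monopolist sells every unit with P(Q) ≥ MC(Q), so output equals the competitive quantity Q = 62.8. Each buyer pays their reservation price, so CS = 0 and the firm captures all surplus.
TS = 4929.8 (equal to competitive TS).

TS = 4929.8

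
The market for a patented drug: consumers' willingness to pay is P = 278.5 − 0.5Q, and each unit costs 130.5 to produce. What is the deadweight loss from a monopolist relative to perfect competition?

DWL = 5476

Perfect competition: P = MC = 130.5, so 278.5 − 0.5Q = 130.5 and Q = 296.
The monopolist equates marginal revenue to marginal cost: 278.5 − Q = 130.5, so Q = 148. From demand, P = 204.5.
DWL is the triangle between Q = 148 and Q = 296: ½·(296 − 148)·(204.5 − 130.5) = 5476.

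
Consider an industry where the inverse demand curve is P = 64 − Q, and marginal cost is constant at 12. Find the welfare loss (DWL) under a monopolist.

Perfect competition: P = MC = 12, so 64 − Q = 12 and Q = 52.
The monopolist equates marginal revenue to marginal cost: 64 − 2Q = 12, so Q = 26. From demand, P = 38.
DWL is the triangle between Q = 26 and Q = 52: ½·(52 − 26)·(38 − 12) = 338.

DWL = 338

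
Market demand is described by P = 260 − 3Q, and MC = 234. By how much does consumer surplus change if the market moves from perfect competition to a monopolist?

Consumer surplus falls by 84.5

Under competition P = MC = 234, so Q = (260 − 234)/3 = 26/3.
CS = ½·(260 − 234)·26/3 = 338/3.
The monopolist equates marginal revenue to marginal cost: 260 − 6Q = 234, so Q = 13/3. From demand, P = 247.
CS = ½·(260 − 247)·13/3 = 169/6.
Change in consumer surplus: 169/6 − 338/3 = −84.5.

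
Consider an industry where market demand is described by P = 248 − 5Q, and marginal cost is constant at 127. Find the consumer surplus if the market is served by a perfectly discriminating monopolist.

CS = 0

With perfect price discrimination, output is the efficient level Q = 24.2 (where demand meets MC), but every buyer pays their willingness to pay: CS = 0 and PS = total surplus.
CS = 0.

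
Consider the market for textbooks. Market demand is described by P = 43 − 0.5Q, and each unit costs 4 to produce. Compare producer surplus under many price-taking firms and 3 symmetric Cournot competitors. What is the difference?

Producer surplus rises by 570.375

Competitive firms price at marginal cost: P = 4, giving Q = 78.
PS = (4 − 4)·78 = 0.
In a 3-firm Cournot equilibrium, symmetry and the first-order condition give q = (43 − 4)/(2) = 19.5. So Q = 58.5 and P = 13.75.
PS = (13.75 − 4)·58.5 = 570.375.
Change in producer surplus: 570.375 − 0 = 570.375.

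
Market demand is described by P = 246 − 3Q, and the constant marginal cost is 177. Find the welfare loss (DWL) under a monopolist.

Competitive firms price at marginal cost: P = 177, giving Q = 23.
Monopoly sets MR = MC: 246 − 6Q = 177 ⇒ Q = 11.5, P = 246 − 3·11.5 = 211.5.
DWL is the triangle between Q = 11.5 and Q = 23: ½·(23 − 11.5)·(211.5 − 177) = 198.375.

DWL = 198.375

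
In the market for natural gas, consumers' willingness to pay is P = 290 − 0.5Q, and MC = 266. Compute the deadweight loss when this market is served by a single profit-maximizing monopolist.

DWL = 144

Competitive firms price at marginal cost: P = 266, giving Q = 48.
Monopoly sets MR = MC: 290 − Q = 266 ⇒ Q = 24, P = 290 − 0.5·24 = 278.
DWL is the triangle between Q = 24 and Q = 48: ½·(48 − 24)·(278 − 266) = 144.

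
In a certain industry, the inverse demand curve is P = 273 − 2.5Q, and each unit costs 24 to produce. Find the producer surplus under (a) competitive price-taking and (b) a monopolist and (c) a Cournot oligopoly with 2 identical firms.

Competitive firms price at marginal cost: P = 24, giving Q = 99.6.
PS = (24 − 24)·99.6 = 0.
The monopolist equates marginal revenue to marginal cost: 273 − 5Q = 24, so Q = 49.8. From demand, P = 148.5.
PS = (148.5 − 24)·49.8 = 6200.1.
In a 2-firm Cournot equilibrium, symmetry and the first-order condition give q = (273 − 24)/(7.5) = 33.2. So Q = 66.4 and P = 107.
PS = (107 − 24)·66.4 = 5511.2.

Competition: PS = 0; Monopoly: PS = 6200.1; Cournot: PS = 5511.2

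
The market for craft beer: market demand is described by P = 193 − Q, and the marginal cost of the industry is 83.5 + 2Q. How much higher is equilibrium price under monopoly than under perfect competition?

Equilibrium price rises by 9.125

Under competition P = MC: 193 − Q = 83.5 + 2Q ⇒ Q = 36.5, P = 156.5.
The monopolist equates marginal revenue to marginal cost: 193 − 2Q = 83.5 + 2Q, so Q = 27.375. From demand, P = 165.625.
Change in equilibrium price: 165.625 − 156.5 = 9.125.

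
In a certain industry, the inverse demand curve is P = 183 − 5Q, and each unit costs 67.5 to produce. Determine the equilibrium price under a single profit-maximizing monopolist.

P = 125.25

The monopolist equates marginal revenue to marginal cost: 183 − 10Q = 67.5, so Q = 11.55. From demand, P = 125.25.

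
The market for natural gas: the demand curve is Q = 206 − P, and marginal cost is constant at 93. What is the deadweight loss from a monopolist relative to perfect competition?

Inverting demand: P = 206 − Q.
Under competition P = MC = 93, so Q = (206 − 93)/1 = 113.
Monopoly sets MR = MC: 206 − 2Q = 93 ⇒ Q = 56.5, P = 206 − 56.5 = 149.5.
DWL is the triangle between Q = 56.5 and Q = 113: ½·(113 − 56.5)·(149.5 − 93) = 1596.125.

DWL = 1596.125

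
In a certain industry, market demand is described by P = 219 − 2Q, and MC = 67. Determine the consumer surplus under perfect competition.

CS = 5776

Under competition P = MC = 67, so Q = (219 − 67)/2 = 76.
CS = ½·(219 − 67)·76 = 5776.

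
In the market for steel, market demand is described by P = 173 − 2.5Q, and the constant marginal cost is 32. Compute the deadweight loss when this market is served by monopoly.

Competitive firms price at marginal cost: P = 32, giving Q = 56.4.
A monopolist chooses Q where MR = MC. MR = 173 − 5Q; setting this equal to 32 gives Q = 28.2 and P = 102.5.
DWL is the triangle between Q = 28.2 and Q = 56.4: ½·(56.4 − 28.2)·(102.5 − 32) = 994.05.

DWL = 994.05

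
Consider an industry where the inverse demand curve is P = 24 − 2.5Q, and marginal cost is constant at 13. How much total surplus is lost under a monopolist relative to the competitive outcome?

DWL = 6.05

Under competition P = MC = 13, so Q = (24 − 13)/2.5 = 4.4.
A monopolist chooses Q where MR = MC. MR = 24 − 5Q; setting this equal to 13 gives Q = 2.2 and P = 18.5.
DWL is the triangle between Q = 2.2 and Q = 4.4: ½·(4.4 − 2.2)·(18.5 − 13) = 6.05.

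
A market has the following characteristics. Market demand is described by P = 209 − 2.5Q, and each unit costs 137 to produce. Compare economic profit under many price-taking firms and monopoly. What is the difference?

Economic profit rises by 518.4

Under competition P = MC = 137, so Q = (209 − 137)/2.5 = 28.8.
Profit = (137 − 137)·28.8 = 0.
Monopoly sets MR = MC: 209 − 5Q = 137 ⇒ Q = 14.4, P = 209 − 2.5·14.4 = 173.
Profit = (173 − 137)·14.4 = 518.4.
Change in economic profit: 518.4 − 0 = 518.4.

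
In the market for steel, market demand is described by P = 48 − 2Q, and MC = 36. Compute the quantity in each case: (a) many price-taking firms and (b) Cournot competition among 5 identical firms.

Competition: Q = 6; Cournot: Q = 5

Perfect competition: P = MC = 36, so 48 − 2Q = 36 and Q = 6.
In a 5-firm Cournot equilibrium, symmetry and the first-order condition give q = (48 − 36)/(12) = 1. So Q = 5 and P = 38.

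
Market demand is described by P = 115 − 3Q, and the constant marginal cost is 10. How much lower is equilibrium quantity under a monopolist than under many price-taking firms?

Q falls by 17.5

Competitive firms price at marginal cost: P = 10, giving Q = 35.
A monopolist chooses Q where MR = MC. MR = 115 − 6Q; setting this equal to 10 gives Q = 17.5 and P = 62.5.
Change in equilibrium quantity: 17.5 − 35 = −17.5.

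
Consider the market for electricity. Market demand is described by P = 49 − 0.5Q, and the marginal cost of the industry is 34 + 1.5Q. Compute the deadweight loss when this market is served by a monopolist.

Competitive equilibrium sets price equal to marginal cost: 49 − 0.5Q = 34 + 1.5Q, so Q = 7.5 and P = 45.25.
A monopolist chooses Q where MR = MC. MR = 49 − Q; setting this equal to 34 + 1.5Q gives Q = 6 and P = 46.
CS = ½·(49 − 45.25)·7.5 = 225/16; PS = (45.25·7.5 − 34·7.5 − ½·1.5·7.5²) = 675/16; TS = 56.25.
CS = ½·(49 − 46)·6 = 9; PS = (46·6 − 34·6 − ½·1.5·6²) = 45; TS = 54.
DWL = 56.25 − 54 = 2.25.

DWL = 2.25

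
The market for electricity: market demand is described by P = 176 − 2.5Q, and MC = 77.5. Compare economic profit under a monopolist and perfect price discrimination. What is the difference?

Monopoly sets MR = MC: 176 − 5Q = 77.5 ⇒ Q = 19.7, P = 176 − 2.5·19.7 = 126.75.
Profit = (126.75 − 77.5)·19.7 = 970.225.
Under first-degree price discrimination the firm charges each unit its demand price and produces up to where P = MC, i.e. Q = 39.4. Consumer surplus is zero; producer surplus equals total surplus.
PS equals the full surplus area, 1940.45. Profit = 1940.45 = 1940.45.
Change in economic profit: 1940.45 − 970.225 = 970.225.

Economic profit rises by 970.225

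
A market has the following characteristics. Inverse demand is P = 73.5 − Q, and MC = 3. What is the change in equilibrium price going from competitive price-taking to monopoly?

Competitive firms price at marginal cost: P = 3, giving Q = 70.5.
The monopolist equates marginal revenue to marginal cost: 73.5 − 2Q = 3, so Q = 35.25. From demand, P = 38.25.
Change in equilibrium price: 38.25 − 3 = 35.25.

P rises by 35.25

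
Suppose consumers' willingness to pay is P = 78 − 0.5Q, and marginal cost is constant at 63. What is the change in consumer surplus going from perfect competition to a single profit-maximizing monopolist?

Under competition P = MC = 63, so Q = (78 − 63)/0.5 = 30.
CS = ½·(78 − 63)·30 = 225.
The monopolist equates marginal revenue to marginal cost: 78 − Q = 63, so Q = 15. From demand, P = 70.5.
CS = ½·(78 − 70.5)·15 = 56.25.
Change in consumer surplus: 56.25 − 225 = −168.75.

Consumer surplus falls by 168.75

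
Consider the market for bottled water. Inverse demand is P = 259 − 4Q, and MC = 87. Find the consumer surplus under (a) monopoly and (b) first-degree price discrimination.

A monopolist chooses Q where MR = MC. MR = 259 − 8Q; setting this equal to 87 gives Q = 21.5 and P = 173.
CS = ½·(259 − 173)·21.5 = 924.5.
Under first-degree price discrimination the firm charges each unit its demand price and produces up to where P = MC, i.e. Q = 43. Consumer surplus is zero; producer surplus equals total surplus.
CS = 0.

Monopoly: CS = 924.5; Perfect PD: CS = 0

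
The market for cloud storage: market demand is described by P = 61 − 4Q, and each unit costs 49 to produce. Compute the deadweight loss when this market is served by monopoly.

Competitive firms price at marginal cost: P = 49, giving Q = 3.
The monopolist equates marginal revenue to marginal cost: 61 − 8Q = 49, so Q = 1.5. From demand, P = 55.
DWL is the triangle between Q = 1.5 and Q = 3: ½·(3 − 1.5)·(55 − 49) = 4.5.

DWL = 4.5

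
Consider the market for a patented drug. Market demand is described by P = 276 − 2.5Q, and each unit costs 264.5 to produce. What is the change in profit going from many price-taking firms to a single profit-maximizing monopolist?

Profit rises by 13.225

Competitive firms price at marginal cost: P = 264.5, giving Q = 4.6.
Profit = (264.5 − 264.5)·4.6 = 0.
A monopolist chooses Q where MR = MC. MR = 276 − 5Q; setting this equal to 264.5 gives Q = 2.3 and P = 270.25.
Profit = (270.25 − 264.5)·2.3 = 13.225.
Change in profit: 13.225 − 0 = 13.225.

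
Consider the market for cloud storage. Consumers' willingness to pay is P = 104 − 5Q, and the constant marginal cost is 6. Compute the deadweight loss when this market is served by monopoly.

DWL = 240.1

Perfect competition: P = MC = 6, so 104 − 5Q = 6 and Q = 19.6.
A monopolist chooses Q where MR = MC. MR = 104 − 10Q; setting this equal to 6 gives Q = 9.8 and P = 55.
DWL is the triangle between Q = 9.8 and Q = 19.6: ½·(19.6 − 9.8)·(55 − 6) = 240.1.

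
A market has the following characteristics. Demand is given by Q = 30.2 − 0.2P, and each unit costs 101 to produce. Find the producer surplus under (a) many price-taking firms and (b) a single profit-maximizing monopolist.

Inverting demand: P = 151 − 5Q.
Under competition P = MC = 101, so Q = (151 − 101)/5 = 10.
PS = (101 − 101)·10 = 0.
The monopolist equates marginal revenue to marginal cost: 151 − 10Q = 101, so Q = 5. From demand, P = 126.
PS = (126 − 101)·5 = 125.

Competition: PS = 0; Monopoly: PS = 125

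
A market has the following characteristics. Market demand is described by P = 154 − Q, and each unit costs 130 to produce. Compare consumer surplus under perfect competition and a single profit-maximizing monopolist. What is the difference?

Perfect competition: P = MC = 130, so 154 − Q = 130 and Q = 24.
CS = ½·(154 − 130)·24 = 288.
The monopolist equates marginal revenue to marginal cost: 154 − 2Q = 130, so Q = 12. From demand, P = 142.
CS = ½·(154 − 142)·12 = 72.
Change in consumer surplus: 72 − 288 = −216.

CS falls by 216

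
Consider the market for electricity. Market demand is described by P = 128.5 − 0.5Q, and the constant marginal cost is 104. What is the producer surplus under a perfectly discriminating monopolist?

PS = 600.25

A perfectly discriminating monopolist sells every unit with P(Q) ≥ MC(Q), so output equals the competitive quantity Q = 49. Each buyer pays their reservation price, so CS = 0 and the firm captures all surplus.
PS = ½·(128.5 − 104)·49 = 600.25.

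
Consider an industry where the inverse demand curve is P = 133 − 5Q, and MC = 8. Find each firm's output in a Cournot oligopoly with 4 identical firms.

With 4 symmetric Cournot firms, each firm's FOC gives 133 − 25q = 8, so q = 5, Q = 4·5 = 20, and P = 33.

q_i = 5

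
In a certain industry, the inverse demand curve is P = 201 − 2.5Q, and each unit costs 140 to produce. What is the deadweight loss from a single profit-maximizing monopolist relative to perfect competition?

Under competition P = MC = 140, so Q = (201 − 140)/2.5 = 24.4.
The monopolist equates marginal revenue to marginal cost: 201 − 5Q = 140, so Q = 12.2. From demand, P = 170.5.
DWL is the triangle between Q = 12.2 and Q = 24.4: ½·(24.4 − 12.2)·(170.5 − 140) = 186.05.

DWL = 186.05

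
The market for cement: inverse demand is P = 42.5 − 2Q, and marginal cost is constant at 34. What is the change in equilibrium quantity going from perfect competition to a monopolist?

Competitive firms price at marginal cost: P = 34, giving Q = 4.25.
A monopolist chooses Q where MR = MC. MR = 42.5 − 4Q; setting this equal to 34 gives Q = 2.125 and P = 38.25.
Change in equilibrium quantity: 2.125 − 4.25 = −2.125.

Equilibrium quantity falls by 2.125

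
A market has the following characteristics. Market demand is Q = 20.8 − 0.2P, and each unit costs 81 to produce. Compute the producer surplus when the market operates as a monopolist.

Inverting demand: P = 104 − 5Q.
The monopolist equates marginal revenue to marginal cost: 104 − 10Q = 81, so Q = 2.3. From demand, P = 92.5.
PS = (92.5 − 81)·2.3 = 26.45.

PS = 26.45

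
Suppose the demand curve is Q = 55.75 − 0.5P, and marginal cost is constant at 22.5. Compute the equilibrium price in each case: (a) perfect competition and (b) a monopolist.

Inverting demand: P = 111.5 − 2Q.
Perfect competition: P = MC = 22.5, so 111.5 − 2Q = 22.5 and Q = 44.5.
Monopoly sets MR = MC: 111.5 − 4Q = 22.5 ⇒ Q = 22.25, P = 111.5 − 2·22.25 = 67.

Competition: P = 22.5; Monopoly: P = 67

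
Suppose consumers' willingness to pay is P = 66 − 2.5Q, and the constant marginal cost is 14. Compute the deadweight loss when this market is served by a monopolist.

DWL = 135.2

Competitive firms price at marginal cost: P = 14, giving Q = 20.8.
Monopoly sets MR = MC: 66 − 5Q = 14 ⇒ Q = 10.4, P = 66 − 2.5·10.4 = 40.
DWL is the triangle between Q = 10.4 and Q = 20.8: ½·(20.8 − 10.4)·(40 − 14) = 135.2.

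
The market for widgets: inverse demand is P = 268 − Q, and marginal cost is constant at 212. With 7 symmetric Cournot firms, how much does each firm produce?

q_i = 7

Cournot with 7 identical firms: the symmetric best-response condition is 268 − 8q = 212. Each firm produces q = 7, total output Q = 49, price P = 219.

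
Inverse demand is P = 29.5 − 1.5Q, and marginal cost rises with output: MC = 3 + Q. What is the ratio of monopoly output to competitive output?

Q_m/Q_c = 0.625

Monopoly sets MR = MC: 29.5 − 3Q = 3 + Q ⇒ Q = 6.625, P = 29.5 − 1.5·6.625 = 313/16.
Under competition P = MC: 29.5 − 1.5Q = 3 + Q ⇒ Q = 10.6, P = 13.6.
Ratio Q_m/Q_c = 6.625/10.6 = 0.625.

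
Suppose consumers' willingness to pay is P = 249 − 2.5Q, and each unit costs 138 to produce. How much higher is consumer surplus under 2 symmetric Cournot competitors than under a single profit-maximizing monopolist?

CS rises by 479.15

Monopoly sets MR = MC: 249 − 5Q = 138 ⇒ Q = 22.2, P = 249 − 2.5·22.2 = 193.5.
CS = ½·(249 − 193.5)·22.2 = 616.05.
Cournot with 2 identical firms: the symmetric best-response condition is 249 − 7.5q = 138. Each firm produces q = 14.8, total output Q = 29.6, price P = 175.
CS = ½·(249 − 175)·29.6 = 1095.2.
Change in consumer surplus: 1095.2 − 616.05 = 479.15.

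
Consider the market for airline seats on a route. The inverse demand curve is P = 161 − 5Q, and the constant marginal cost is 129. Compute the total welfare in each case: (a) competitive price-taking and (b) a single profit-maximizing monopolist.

Competitive firms price at marginal cost: P = 129, giving Q = 6.4.
CS = ½·(161 − 129)·6.4 = 102.4; PS = (129 − 129)·6.4 = 0; TS = 102.4.
A monopolist chooses Q where MR = MC. MR = 161 − 10Q; setting this equal to 129 gives Q = 3.2 and P = 145.
CS = ½·(161 − 145)·3.2 = 25.6; PS = (145 − 129)·3.2 = 51.2; TS = 76.8.

Competition: TS = 102.4; Monopoly: TS = 76.8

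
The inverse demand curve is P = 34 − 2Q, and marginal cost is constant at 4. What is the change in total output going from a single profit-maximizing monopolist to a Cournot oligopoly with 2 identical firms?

A monopolist chooses Q where MR = MC. MR = 34 − 4Q; setting this equal to 4 gives Q = 7.5 and P = 19.
Cournot with 2 identical firms: the symmetric best-response condition is 34 − 6q = 4. Each firm produces q = 5, total output Q = 10, price P = 14.
Change in total output: 10 − 7.5 = 2.5.

Q rises by 2.5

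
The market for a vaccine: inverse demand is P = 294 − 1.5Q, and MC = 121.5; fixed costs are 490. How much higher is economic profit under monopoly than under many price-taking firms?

Economic profit rises by 4959.375

Under competition P = MC = 121.5, so Q = (294 − 121.5)/1.5 = 115.
Profit = (121.5 − 121.5)·115 − 490 = −490.
Monopoly sets MR = MC: 294 − 3Q = 121.5 ⇒ Q = 57.5, P = 294 − 1.5·57.5 = 207.75.
Profit = (207.75 − 121.5)·57.5 − 490 = 4469.375.
Change in economic profit: 4469.375 − −490 = 4959.375.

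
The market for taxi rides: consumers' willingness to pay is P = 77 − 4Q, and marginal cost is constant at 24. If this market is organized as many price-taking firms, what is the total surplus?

TS = 351.125

Under competition P = MC = 24, so Q = (77 − 24)/4 = 13.25.
CS = ½·(77 − 24)·13.25 = 351.125; PS = (24 − 24)·13.25 = 0; TS = 351.125.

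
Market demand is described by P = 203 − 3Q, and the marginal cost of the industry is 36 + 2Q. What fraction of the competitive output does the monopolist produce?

A monopolist chooses Q where MR = MC. MR = 203 − 6Q; setting this equal to 36 + 2Q gives Q = 20.875 and P = 140.375.
Competitive equilibrium sets price equal to marginal cost: 203 − 3Q = 36 + 2Q, so Q = 33.4 and P = 102.8.
Ratio Q_m/Q_c = 20.875/33.4 = 0.625.

Q_m/Q_c = 0.625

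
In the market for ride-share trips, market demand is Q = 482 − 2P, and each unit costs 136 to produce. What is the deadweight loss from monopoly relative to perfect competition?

Inverting demand: P = 241 − 0.5Q.
Perfect competition: P = MC = 136, so 241 − 0.5Q = 136 and Q = 210.
Monopoly sets MR = MC: 241 − Q = 136 ⇒ Q = 105, P = 241 − 0.5·105 = 188.5.
DWL is the triangle between Q = 105 and Q = 210: ½·(210 − 105)·(188.5 − 136) = 2756.25.

DWL = 2756.25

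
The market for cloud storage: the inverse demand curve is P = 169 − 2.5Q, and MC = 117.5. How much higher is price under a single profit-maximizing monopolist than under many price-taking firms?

Perfect competition: P = MC = 117.5, so 169 − 2.5Q = 117.5 and Q = 20.6.
The monopolist equates marginal revenue to marginal cost: 169 − 5Q = 117.5, so Q = 10.3. From demand, P = 143.25.
Change in price: 143.25 − 117.5 = 25.75.

P rises by 25.75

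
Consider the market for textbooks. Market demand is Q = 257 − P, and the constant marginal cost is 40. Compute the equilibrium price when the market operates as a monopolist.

Inverting demand: P = 257 − Q.
The monopolist equates marginal revenue to marginal cost: 257 − 2Q = 40, so Q = 108.5. From demand, P = 148.5.

P = 148.5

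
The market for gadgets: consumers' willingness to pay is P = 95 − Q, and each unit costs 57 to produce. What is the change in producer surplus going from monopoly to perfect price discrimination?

The monopolist equates marginal revenue to marginal cost: 95 − 2Q = 57, so Q = 19. From demand, P = 76.
PS = (76 − 57)·19 = 361.
With perfect price discrimination, output is the efficient level Q = 38 (where demand meets MC), but every buyer pays their willingness to pay: CS = 0 and PS = total surplus.
PS = ½·(95 − 57)·38 = 722.
Change in producer surplus: 722 − 361 = 361.

PS rises by 361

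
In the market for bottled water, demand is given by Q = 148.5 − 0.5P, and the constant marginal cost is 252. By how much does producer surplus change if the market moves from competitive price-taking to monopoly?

PS rises by 253.125

Inverting demand: P = 297 − 2Q.
Perfect competition: P = MC = 252, so 297 − 2Q = 252 and Q = 22.5.
PS = (252 − 252)·22.5 = 0.
Monopoly sets MR = MC: 297 − 4Q = 252 ⇒ Q = 11.25, P = 297 − 2·11.25 = 274.5.
PS = (274.5 − 252)·11.25 = 253.125.
Change in producer surplus: 253.125 − 0 = 253.125.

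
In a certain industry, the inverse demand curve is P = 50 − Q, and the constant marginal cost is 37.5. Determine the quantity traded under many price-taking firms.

Q = 12.5

Competitive firms price at marginal cost: P = 37.5, giving Q = 12.5.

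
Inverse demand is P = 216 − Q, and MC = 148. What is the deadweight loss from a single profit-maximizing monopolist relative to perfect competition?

Competitive firms price at marginal cost: P = 148, giving Q = 68.
A monopolist chooses Q where MR = MC. MR = 216 − 2Q; setting this equal to 148 gives Q = 34 and P = 182.
DWL is the triangle between Q = 34 and Q = 68: ½·(68 − 34)·(182 − 148) = 578.

DWL = 578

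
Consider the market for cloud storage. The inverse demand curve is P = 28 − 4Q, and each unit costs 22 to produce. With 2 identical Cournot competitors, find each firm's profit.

Cournot with 2 identical firms: the symmetric best-response condition is 28 − 12q = 22. Each firm produces q = 0.5, total output Q = 1, price P = 24.
Each firm's profit = (24 − 22)·0.5 = 1.

π_i = 1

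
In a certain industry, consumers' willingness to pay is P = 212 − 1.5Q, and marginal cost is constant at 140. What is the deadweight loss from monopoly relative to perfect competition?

Perfect competition: P = MC = 140, so 212 − 1.5Q = 140 and Q = 48.
Monopoly sets MR = MC: 212 − 3Q = 140 ⇒ Q = 24, P = 212 − 1.5·24 = 176.
DWL is the triangle between Q = 24 and Q = 48: ½·(48 − 24)·(176 − 140) = 432.

DWL = 432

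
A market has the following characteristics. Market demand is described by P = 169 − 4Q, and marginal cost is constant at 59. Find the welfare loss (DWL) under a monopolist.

DWL = 378.125

Perfect competition: P = MC = 59, so 169 − 4Q = 59 and Q = 27.5.
Monopoly sets MR = MC: 169 − 8Q = 59 ⇒ Q = 13.75, P = 169 − 4·13.75 = 114.
DWL is the triangle between Q = 13.75 and Q = 27.5: ½·(27.5 − 13.75)·(114 − 59) = 378.125.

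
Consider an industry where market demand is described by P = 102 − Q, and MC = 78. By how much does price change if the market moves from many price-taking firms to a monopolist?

P rises by 12

Perfect competition: P = MC = 78, so 102 − Q = 78 and Q = 24.
The monopolist equates marginal revenue to marginal cost: 102 − 2Q = 78, so Q = 12. From demand, P = 90.
Change in price: 90 − 78 = 12.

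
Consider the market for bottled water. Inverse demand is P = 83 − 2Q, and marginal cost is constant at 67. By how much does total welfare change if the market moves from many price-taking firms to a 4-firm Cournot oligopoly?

TS falls by 2.56

Competitive firms price at marginal cost: P = 67, giving Q = 8.
CS = ½·(83 − 67)·8 = 64; PS = (67 − 67)·8 = 0; TS = 64.
Cournot with 4 identical firms: the symmetric best-response condition is 83 − 10q = 67. Each firm produces q = 1.6, total output Q = 6.4, price P = 70.2.
CS = ½·(83 − 70.2)·6.4 = 40.96; PS = (70.2 − 67)·6.4 = 20.48; TS = 61.44.
Change in total welfare: 61.44 − 64 = −2.56.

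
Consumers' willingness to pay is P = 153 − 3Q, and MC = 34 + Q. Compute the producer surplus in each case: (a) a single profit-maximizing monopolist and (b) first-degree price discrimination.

The monopolist equates marginal revenue to marginal cost: 153 − 6Q = 34 + Q, so Q = 17. From demand, P = 102.
PS = P·Q − VC(Q) = 102·17 − (34·17 + ½·1·17²) = 1011.5.
Under first-degree price discrimination the firm charges each unit its demand price and produces up to where P = MC, i.e. Q = 29.75. Consumer surplus is zero; producer surplus equals total surplus.
PS = ½·(153 − 34)·29.75 = 1770.125.

Monopoly: PS = 1011.5; Perfect PD: PS = 1770.125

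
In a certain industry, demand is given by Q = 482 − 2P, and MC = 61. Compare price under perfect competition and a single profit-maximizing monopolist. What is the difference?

Inverting demand: P = 241 − 0.5Q.
Competitive firms price at marginal cost: P = 61, giving Q = 360.
A monopolist chooses Q where MR = MC. MR = 241 − Q; setting this equal to 61 gives Q = 180 and P = 151.
Change in price: 151 − 61 = 90.

P rises by 90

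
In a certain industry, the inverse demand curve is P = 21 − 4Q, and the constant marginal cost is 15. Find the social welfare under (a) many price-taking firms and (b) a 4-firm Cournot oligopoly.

Competition: TS = 4.5; Cournot: TS = 4.32

Perfect competition: P = MC = 15, so 21 − 4Q = 15 and Q = 1.5.
CS = ½·(21 − 15)·1.5 = 4.5; PS = (15 − 15)·1.5 = 0; TS = 4.5.
Cournot with 4 identical firms: the symmetric best-response condition is 21 − 20q = 15. Each firm produces q = 0.3, total output Q = 1.2, price P = 16.2.
CS = ½·(21 − 16.2)·1.2 = 2.88; PS = (16.2 − 15)·1.2 = 1.44; TS = 4.32.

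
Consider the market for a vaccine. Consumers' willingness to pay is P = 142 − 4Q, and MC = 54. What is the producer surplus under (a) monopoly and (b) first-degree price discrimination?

Monopoly: PS = 484; Perfect PD: PS = 968

Monopoly sets MR = MC: 142 − 8Q = 54 ⇒ Q = 11, P = 142 − 4·11 = 98.
PS = (98 − 54)·11 = 484.
With perfect price discrimination, output is the efficient level Q = 22 (where demand meets MC), but every buyer pays their willingness to pay: CS = 0 and PS = total surplus.
PS = ½·(142 − 54)·22 = 968.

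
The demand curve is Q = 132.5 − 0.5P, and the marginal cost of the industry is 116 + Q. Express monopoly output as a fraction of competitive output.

Inverting demand: P = 265 − 2Q.
The monopolist equates marginal revenue to marginal cost: 265 − 4Q = 116 + Q, so Q = 29.8. From demand, P = 205.4.
Competitive equilibrium sets price equal to marginal cost: 265 − 2Q = 116 + Q, so Q = 149/3 and P = 497/3.
Ratio Q_m/Q_c = 29.8/(149/3) = 0.6.

Q_m/Q_c = 0.6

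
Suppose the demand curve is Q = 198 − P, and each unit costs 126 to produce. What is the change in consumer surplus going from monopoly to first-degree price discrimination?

Inverting demand: P = 198 − Q.
The monopolist equates marginal revenue to marginal cost: 198 − 2Q = 126, so Q = 36. From demand, P = 162.
CS = ½·(198 − 162)·36 = 648.
Under first-degree price discrimination the firm charges each unit its demand price and produces up to where P = MC, i.e. Q = 72. Consumer surplus is zero; producer surplus equals total surplus.
CS = 0.
Change in consumer surplus: 0 − 648 = −648.

Consumer surplus falls by 648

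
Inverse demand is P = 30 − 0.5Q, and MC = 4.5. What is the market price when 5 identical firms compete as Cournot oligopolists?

Cournot with 5 identical firms: the symmetric best-response condition is 30 − 3q = 4.5. Each firm produces q = 8.5, total output Q = 42.5, price P = 8.75.

P = 8.75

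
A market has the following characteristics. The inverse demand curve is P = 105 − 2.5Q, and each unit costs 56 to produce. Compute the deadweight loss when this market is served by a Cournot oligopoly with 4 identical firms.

DWL = 19.208

Under competition P = MC = 56, so Q = (105 − 56)/2.5 = 19.6.
Cournot with 4 identical firms: the symmetric best-response condition is 105 − 12.5q = 56. Each firm produces q = 3.92, total output Q = 15.68, price P = 65.8.
DWL is the triangle between Q = 15.68 and Q = 19.6: ½·(19.6 − 15.68)·(65.8 − 56) = 19.208.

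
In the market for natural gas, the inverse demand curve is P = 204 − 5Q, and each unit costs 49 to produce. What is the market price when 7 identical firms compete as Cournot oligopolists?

Cournot with 7 identical firms: the symmetric best-response condition is 204 − 40q = 49. Each firm produces q = 3.875, total output Q = 27.125, price P = 68.375.

P = 68.375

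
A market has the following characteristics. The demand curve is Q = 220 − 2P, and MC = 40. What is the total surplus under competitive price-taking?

Inverting demand: P = 110 − 0.5Q.
Perfect competition: P = MC = 40, so 110 − 0.5Q = 40 and Q = 140.
CS = ½·(110 − 40)·140 = 4900; PS = (40 − 40)·140 = 0; TS = 4900.

TS = 4900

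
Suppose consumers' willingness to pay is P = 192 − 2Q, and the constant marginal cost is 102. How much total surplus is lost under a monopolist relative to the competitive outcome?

Competitive firms price at marginal cost: P = 102, giving Q = 45.
Monopoly sets MR = MC: 192 − 4Q = 102 ⇒ Q = 22.5, P = 192 − 2·22.5 = 147.
DWL is the triangle between Q = 22.5 and Q = 45: ½·(45 − 22.5)·(147 − 102) = 506.25.

DWL = 506.25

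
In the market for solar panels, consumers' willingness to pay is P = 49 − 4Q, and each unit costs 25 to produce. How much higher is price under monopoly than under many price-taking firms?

P rises by 12

Under competition P = MC = 25, so Q = (49 − 25)/4 = 6.
A monopolist chooses Q where MR = MC. MR = 49 − 8Q; setting this equal to 25 gives Q = 3 and P = 37.
Change in price: 37 − 25 = 12.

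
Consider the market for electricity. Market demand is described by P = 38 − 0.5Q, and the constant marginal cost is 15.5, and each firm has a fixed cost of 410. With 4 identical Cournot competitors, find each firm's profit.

π_i = −369.5

With 4 symmetric Cournot firms, each firm's FOC gives 38 − 2.5q = 15.5, so q = 9, Q = 4·9 = 36, and P = 20.
Each firm's profit = (20 − 15.5)·9 − 410 = −369.5.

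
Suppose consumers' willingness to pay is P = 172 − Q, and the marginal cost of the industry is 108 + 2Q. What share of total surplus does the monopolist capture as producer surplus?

The monopolist equates marginal revenue to marginal cost: 172 − 2Q = 108 + 2Q, so Q = 16. From demand, P = 156.
CS = ½·(172 − 156)·16 = 128.
PS = P·Q − VC(Q) = 156·16 − (108·16 + ½·2·16²) = 512.
Share captured = PS/TS = 512/640 = 0.8.

PS/TS = 0.8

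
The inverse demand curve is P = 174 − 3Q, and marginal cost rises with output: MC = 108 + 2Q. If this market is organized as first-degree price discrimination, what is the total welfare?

TS = 435.6

Under first-degree price discrimination the firm charges each unit its demand price and produces up to where P = MC, i.e. Q = 13.2. Consumer surplus is zero; producer surplus equals total surplus.
TS = 435.6 (equal to competitive TS).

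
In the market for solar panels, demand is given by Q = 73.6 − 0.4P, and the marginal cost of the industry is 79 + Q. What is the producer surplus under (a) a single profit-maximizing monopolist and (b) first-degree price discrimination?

Monopoly: PS = 918.75; Perfect PD: PS = 1575

Inverting demand: P = 184 − 2.5Q.
A monopolist chooses Q where MR = MC. MR = 184 − 5Q; setting this equal to 79 + Q gives Q = 17.5 and P = 140.25.
PS = P·Q − VC(Q) = 140.25·17.5 − (79·17.5 + ½·1·17.5²) = 918.75.
Under first-degree price discrimination the firm charges each unit its demand price and produces up to where P = MC, i.e. Q = 30. Consumer surplus is zero; producer surplus equals total surplus.
PS = ½·(184 − 79)·30 = 1575.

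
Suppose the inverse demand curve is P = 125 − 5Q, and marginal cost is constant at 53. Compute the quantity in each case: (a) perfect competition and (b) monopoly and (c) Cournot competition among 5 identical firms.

Perfect competition: P = MC = 53, so 125 − 5Q = 53 and Q = 14.4.
Monopoly sets MR = MC: 125 − 10Q = 53 ⇒ Q = 7.2, P = 125 − 5·7.2 = 89.
Cournot with 5 identical firms: the symmetric best-response condition is 125 − 30q = 53. Each firm produces q = 2.4, total output Q = 12, price P = 65.

Competition: Q = 14.4; Monopoly: Q = 7.2; Cournot: Q = 12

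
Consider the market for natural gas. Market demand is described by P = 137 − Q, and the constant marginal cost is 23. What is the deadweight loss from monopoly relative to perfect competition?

DWL = 1624.5

Competitive firms price at marginal cost: P = 23, giving Q = 114.
The monopolist equates marginal revenue to marginal cost: 137 − 2Q = 23, so Q = 57. From demand, P = 80.
DWL is the triangle between Q = 57 and Q = 114: ½·(114 − 57)·(80 − 23) = 1624.5.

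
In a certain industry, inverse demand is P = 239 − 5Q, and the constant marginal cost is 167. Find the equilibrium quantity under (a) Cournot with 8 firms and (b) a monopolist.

Cournot: Q = 12.8; Monopoly: Q = 7.2

Cournot with 8 identical firms: the symmetric best-response condition is 239 − 45q = 167. Each firm produces q = 1.6, total output Q = 12.8, price P = 175.
Monopoly sets MR = MC: 239 − 10Q = 167 ⇒ Q = 7.2, P = 239 − 5·7.2 = 203.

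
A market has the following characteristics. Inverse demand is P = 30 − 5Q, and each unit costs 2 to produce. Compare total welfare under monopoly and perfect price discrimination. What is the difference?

The monopolist equates marginal revenue to marginal cost: 30 − 10Q = 2, so Q = 2.8. From demand, P = 16.
CS = ½·(30 − 16)·2.8 = 19.6; PS = (16 − 2)·2.8 = 39.2; TS = 58.8.
A perfectly discriminating monopolist sells every unit with P(Q) ≥ MC(Q), so output equals the competitive quantity Q = 5.6. Each buyer pays their reservation price, so CS = 0 and the firm captures all surplus.
TS = 78.4 (equal to competitive TS).
Change in total welfare: 78.4 − 58.8 = 19.6.

Total welfare rises by 19.6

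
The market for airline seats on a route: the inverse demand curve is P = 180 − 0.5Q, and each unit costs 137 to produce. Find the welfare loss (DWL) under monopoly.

Under competition P = MC = 137, so Q = (180 − 137)/0.5 = 86.
Monopoly sets MR = MC: 180 − Q = 137 ⇒ Q = 43, P = 180 − 0.5·43 = 158.5.
DWL is the triangle between Q = 43 and Q = 86: ½·(86 − 43)·(158.5 − 137) = 462.25.

DWL = 462.25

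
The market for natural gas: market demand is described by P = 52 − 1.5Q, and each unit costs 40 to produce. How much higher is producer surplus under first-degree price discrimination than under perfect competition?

Perfect competition: P = MC = 40, so 52 − 1.5Q = 40 and Q = 8.
PS = (40 − 40)·8 = 0.
A perfectly discriminating monopolist sells every unit with P(Q) ≥ MC(Q), so output equals the competitive quantity Q = 8. Each buyer pays their reservation price, so CS = 0 and the firm captures all surplus.
PS = ½·(52 − 40)·8 = 48.
Change in producer surplus: 48 − 0 = 48.

Producer surplus rises by 48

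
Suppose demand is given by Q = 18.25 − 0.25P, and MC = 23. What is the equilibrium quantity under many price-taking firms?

Q = 12.5

Inverting demand: P = 73 − 4Q.
Competitive firms price at marginal cost: P = 23, giving Q = 12.5.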